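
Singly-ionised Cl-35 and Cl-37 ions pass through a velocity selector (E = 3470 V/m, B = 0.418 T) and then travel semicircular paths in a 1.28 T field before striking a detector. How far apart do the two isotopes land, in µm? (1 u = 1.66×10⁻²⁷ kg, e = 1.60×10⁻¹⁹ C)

Both emerge at v = E/B₁ = 8300 m/s.
r = mv/(qB₂), so r₁ = 2.355×10^-3 m and r₂ = 2.490×10^-3 m, giving Δr = 1.35×10^-4 m.
After a semicircle each ion lands a diameter 2r from the entry slit, so the separation is 2Δr = 2.69×10^-4 m.

Δd ≈ 269 µm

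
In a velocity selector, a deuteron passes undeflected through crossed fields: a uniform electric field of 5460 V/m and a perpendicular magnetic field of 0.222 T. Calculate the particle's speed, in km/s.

For zero net force, qE = qvB, so v = E/B.
v = (5460) / (0.222) = 2.46×10^4 m/s.

v ≈ 24.6 km/s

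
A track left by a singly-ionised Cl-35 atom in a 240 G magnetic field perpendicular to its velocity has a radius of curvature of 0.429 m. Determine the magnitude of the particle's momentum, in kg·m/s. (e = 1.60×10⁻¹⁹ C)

p ≈ 1.65×10^-21 kg·m/s

Since qvB = mv²/r, the momentum p = mv = qBr.
p = (1×1.60×10^-19)(0.0240)(0.429) = 1.65×10^-21 kg·m/s.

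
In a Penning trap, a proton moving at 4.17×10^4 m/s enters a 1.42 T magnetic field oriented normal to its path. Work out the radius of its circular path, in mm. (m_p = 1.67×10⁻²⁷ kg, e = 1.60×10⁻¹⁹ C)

r ≈ 0.307 mm

The magnetic force provides the centripetal force: qvB = mv²/r, so r = mv/(qB).
r = (1.67×10^-27 kg)(4.17×10^4 m/s) / [(1×1.60×10^-19 C)(1.42 T)] = 3.07×10^-4 m.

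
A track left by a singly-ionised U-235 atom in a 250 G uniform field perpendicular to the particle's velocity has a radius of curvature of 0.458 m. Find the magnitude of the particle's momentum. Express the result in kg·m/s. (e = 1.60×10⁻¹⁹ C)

p ≈ 1.83×10^-21 kg·m/s

Since qvB = mv²/r, the momentum p = mv = qBr.
p = (1×1.60×10^-19)(0.0250)(0.458) = 1.83×10^-21 kg·m/s.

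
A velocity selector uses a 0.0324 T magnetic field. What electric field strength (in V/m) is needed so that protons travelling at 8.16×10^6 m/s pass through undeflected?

qE = qvB ⇒ E = vB = (8.16×10^6)(0.0324) = 2.64×10^5 V/m.

E ≈ 2.64×10^5 V/m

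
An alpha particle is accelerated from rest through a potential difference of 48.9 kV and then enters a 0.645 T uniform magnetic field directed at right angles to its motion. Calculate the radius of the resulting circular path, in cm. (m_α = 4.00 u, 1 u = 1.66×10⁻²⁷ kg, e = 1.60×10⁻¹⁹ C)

r ≈ 6.98 cm

The kinetic energy gained is K = qV = (2×1.60×10^-19)(4.89×10^4) = 1.56×10^-14 J.
v = √(2K/m) = 2.17×10^6 m/s.
r = mv/(qB) = (6.64×10^-27)(2.17×10^6) / [(2×1.60×10^-19)(0.645)] = 0.0698 m.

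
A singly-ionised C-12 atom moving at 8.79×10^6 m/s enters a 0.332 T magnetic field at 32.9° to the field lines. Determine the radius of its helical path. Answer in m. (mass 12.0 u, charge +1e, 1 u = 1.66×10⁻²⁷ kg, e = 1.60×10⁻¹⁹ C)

Only the perpendicular component v⊥ = v sin32.9° = 4.77×10^6 m/s is bent by the field.
r = m v⊥ /(qB) = (1.99×10^-26)(4.77×10^6) / [(1×1.60×10^-19)(0.332)] = 1.79 m.

r ≈ 1.79 m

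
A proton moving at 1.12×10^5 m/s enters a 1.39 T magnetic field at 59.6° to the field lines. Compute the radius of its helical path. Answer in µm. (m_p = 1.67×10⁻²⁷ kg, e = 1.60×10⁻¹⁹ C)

r ≈ 725 µm

Only the perpendicular component v⊥ = v sin59.6° = 9.66×10^4 m/s is bent by the field.
r = m v⊥ /(qB) = (1.67×10^-27)(9.66×10^4) / [(1×1.60×10^-19)(1.39)] = 7.25×10^-4 m.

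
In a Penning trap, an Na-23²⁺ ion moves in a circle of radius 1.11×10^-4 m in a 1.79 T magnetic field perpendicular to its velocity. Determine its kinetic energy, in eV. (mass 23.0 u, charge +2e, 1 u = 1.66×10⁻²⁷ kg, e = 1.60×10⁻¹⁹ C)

K ≈ 0.331 eV

v = qBr/m = (2×1.60×10^-19)(1.79)(1.11×10^-4) / (3.82×10^-26) = 1670 m/s.
K = ½mv² = 0.5·(3.82×10^-26)·(1670)² = 5.29×10^-20 J = 0.331 eV.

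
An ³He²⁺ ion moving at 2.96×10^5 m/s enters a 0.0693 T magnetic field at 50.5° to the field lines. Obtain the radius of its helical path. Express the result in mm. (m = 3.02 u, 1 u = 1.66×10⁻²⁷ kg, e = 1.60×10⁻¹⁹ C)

r ≈ 51.6 mm

Only the perpendicular component v⊥ = v sin50.5° = 2.28×10^5 m/s is bent by the field.
r = m v⊥ /(qB) = (5.01×10^-27)(2.28×10^5) / [(2×1.60×10^-19)(0.0693)] = 0.0516 m.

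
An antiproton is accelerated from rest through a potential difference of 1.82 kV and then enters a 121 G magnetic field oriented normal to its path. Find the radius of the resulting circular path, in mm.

r ≈ 509 mm

The kinetic energy gained is K = qV = (1×1.60×10^-19)(1820) = 2.91×10^-16 J.
v = √(2K/m) = 5.91×10^5 m/s.
r = mv/(qB) = (1.67×10^-27)(5.91×10^5) / [(1×1.60×10^-19)(0.0121)] = 0.509 m.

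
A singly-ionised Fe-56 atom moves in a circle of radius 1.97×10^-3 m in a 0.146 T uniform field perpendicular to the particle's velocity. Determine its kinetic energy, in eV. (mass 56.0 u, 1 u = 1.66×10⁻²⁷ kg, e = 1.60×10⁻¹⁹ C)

K ≈ 0.0712 eV

v = qBr/m = (1×1.60×10^-19)(0.146)(1.97×10^-3) / (9.30×10^-26) = 495 m/s.
K = ½mv² = 0.5·(9.30×10^-26)·(495)² = 1.14×10^-20 J = 0.0712 eV.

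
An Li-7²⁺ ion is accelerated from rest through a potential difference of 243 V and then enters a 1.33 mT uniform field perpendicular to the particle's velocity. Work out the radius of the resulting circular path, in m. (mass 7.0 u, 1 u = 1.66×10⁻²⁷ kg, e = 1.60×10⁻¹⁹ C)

The kinetic energy gained is K = qV = (2×1.60×10^-19)(243) = 7.78×10^-17 J.
v = √(2K/m) = 1.16×10^5 m/s.
r = mv/(qB) = (1.16×10^-26)(1.16×10^5) / [(2×1.60×10^-19)(1.33×10^-3)] = 3.16 m.

r ≈ 3.16 m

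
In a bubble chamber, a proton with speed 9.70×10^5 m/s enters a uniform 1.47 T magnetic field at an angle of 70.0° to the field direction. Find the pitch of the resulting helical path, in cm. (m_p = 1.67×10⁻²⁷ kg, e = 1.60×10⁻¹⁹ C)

pitch ≈ 1.48 cm

The velocity component along B is v∥ = v cos70.0° = 3.32×10^5 m/s.
The cyclotron period T = 2πm/(qB) = 4.46×10^-8 s is set by m, q, B alone.
Pitch = v∥·T = (3.32×10^5)(4.46×10^-8) = 0.0148 m.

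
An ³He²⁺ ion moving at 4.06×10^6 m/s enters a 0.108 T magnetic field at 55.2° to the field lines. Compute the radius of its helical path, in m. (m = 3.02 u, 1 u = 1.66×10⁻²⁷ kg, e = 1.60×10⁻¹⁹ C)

r ≈ 0.484 m

Only the perpendicular component v⊥ = v sin55.2° = 3.33×10^6 m/s is bent by the field.
r = m v⊥ /(qB) = (5.01×10^-27)(3.33×10^6) / [(2×1.60×10^-19)(0.108)] = 0.484 m.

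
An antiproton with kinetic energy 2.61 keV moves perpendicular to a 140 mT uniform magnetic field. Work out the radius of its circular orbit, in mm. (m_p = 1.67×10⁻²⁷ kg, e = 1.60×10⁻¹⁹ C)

Convert the energy: K = 2.61 keV = 4.18×10^-16 J.
v = √(2K/m) = √(2·4.18×10^-16/1.67×10^-27) = 7.07×10^5 m/s.
r = mv/(qB) = (1.67×10^-27)(7.07×10^5) / [(1×1.60×10^-19)(0.140)] = 0.0527 m.

r ≈ 52.7 mm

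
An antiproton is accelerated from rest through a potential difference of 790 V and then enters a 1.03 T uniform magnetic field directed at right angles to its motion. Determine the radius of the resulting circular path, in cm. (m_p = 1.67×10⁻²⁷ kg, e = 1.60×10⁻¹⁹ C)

The kinetic energy gained is K = qV = (1×1.60×10^-19)(790) = 1.26×10^-16 J.
v = √(2K/m) = 3.89×10^5 m/s.
r = mv/(qB) = (1.67×10^-27)(3.89×10^5) / [(1×1.60×10^-19)(1.03)] = 3.94×10^-3 m.

r ≈ 0.394 cm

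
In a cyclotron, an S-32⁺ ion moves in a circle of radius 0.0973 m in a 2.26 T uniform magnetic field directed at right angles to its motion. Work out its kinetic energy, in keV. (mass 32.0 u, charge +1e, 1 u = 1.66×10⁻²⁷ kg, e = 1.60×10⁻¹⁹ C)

K ≈ 72.8 keV

v = qBr/m = (1×1.60×10^-19)(2.26)(0.0973) / (5.31×10^-26) = 6.62×10^5 m/s.
K = ½mv² = 0.5·(5.31×10^-26)·(6.62×10^5)² = 1.17×10^-14 J = 72.8 keV.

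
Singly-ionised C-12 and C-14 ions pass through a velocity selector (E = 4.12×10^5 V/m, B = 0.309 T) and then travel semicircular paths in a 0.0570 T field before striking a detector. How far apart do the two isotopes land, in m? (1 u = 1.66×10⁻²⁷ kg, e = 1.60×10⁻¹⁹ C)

Δd ≈ 0.971 m

Both emerge at v = E/B₁ = 1.33×10^6 m/s.
r = mv/(qB₂), so r₁ = 2.912 m and r₂ = 3.398 m, giving Δr = 0.485 m.
After a semicircle each ion lands a diameter 2r from the entry slit, so the separation is 2Δr = 0.971 m.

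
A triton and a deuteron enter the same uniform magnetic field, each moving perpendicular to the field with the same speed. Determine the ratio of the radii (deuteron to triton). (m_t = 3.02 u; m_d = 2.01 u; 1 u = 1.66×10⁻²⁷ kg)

r = mv/(qB) ⇒ at equal v, r ∝ m/q.
r_{deuteron}/r_{triton} = 0.666.

ratio ≈ 0.666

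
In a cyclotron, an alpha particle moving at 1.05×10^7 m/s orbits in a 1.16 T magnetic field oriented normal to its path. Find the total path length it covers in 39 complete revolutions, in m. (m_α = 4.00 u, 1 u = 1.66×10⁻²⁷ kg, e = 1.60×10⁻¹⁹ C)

L ≈ 46.0 m

r = mv/(qB) = 0.188 m, so one revolution covers 2πr = 1.18 m.
In 39 revolutions: L = 39·2πr = 46.0 m.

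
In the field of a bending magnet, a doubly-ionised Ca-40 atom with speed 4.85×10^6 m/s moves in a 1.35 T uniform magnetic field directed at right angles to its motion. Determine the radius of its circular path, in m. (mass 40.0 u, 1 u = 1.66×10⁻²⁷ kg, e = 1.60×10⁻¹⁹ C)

r ≈ 0.745 m

The magnetic force provides the centripetal force: qvB = mv²/r, so r = mv/(qB).
r = (6.64×10^-26 kg)(4.85×10^6 m/s) / [(2×1.60×10^-19 C)(1.35 T)] = 0.745 m.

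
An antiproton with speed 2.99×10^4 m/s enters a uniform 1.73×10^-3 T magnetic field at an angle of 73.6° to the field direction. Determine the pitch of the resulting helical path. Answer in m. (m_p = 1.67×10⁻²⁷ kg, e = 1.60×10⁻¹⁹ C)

The velocity component along B is v∥ = v cos73.6° = 8440 m/s.
The cyclotron period T = 2πm/(qB) = 3.79×10^-5 s is set by m, q, B alone.
Pitch = v∥·T = (8440)(3.79×10^-5) = 0.320 m.

pitch ≈ 0.320 m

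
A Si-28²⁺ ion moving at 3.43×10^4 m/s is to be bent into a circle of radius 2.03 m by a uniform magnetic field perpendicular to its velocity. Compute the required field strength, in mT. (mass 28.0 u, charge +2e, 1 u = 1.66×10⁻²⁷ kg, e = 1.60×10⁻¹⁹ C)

qvB = mv²/r gives B = mv/(qr).
B = (4.65×10^-26)(3.43×10^4) / [(2×1.60×10^-19)(2.03)] = 2.45×10^-3 T.

B ≈ 2.45 mT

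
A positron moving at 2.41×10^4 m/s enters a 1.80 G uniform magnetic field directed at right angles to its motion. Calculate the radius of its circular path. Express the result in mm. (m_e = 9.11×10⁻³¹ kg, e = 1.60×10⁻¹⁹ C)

r ≈ 0.762 mm

The magnetic force provides the centripetal force: qvB = mv²/r, so r = mv/(qB).
r = (9.11×10^-31 kg)(2.41×10^4 m/s) / [(1×1.60×10^-19 C)(1.80×10^-4 T)] = 7.62×10^-4 m.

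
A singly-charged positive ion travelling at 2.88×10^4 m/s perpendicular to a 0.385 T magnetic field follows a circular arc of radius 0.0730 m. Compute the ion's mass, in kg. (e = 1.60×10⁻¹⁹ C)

m ≈ 1.56×10^-25 kg

qvB = mv²/r ⇒ m = qBr/v.
m = (1×1.60×10^-19)(0.385)(0.0730) / (2.88×10^4) = 1.56×10^-25 kg.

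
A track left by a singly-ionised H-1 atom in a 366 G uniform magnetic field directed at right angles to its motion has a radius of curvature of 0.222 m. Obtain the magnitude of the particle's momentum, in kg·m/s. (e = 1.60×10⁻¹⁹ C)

p ≈ 1.30×10^-21 kg·m/s

Since qvB = mv²/r, the momentum p = mv = qBr.
p = (1×1.60×10^-19)(0.0366)(0.222) = 1.30×10^-21 kg·m/s.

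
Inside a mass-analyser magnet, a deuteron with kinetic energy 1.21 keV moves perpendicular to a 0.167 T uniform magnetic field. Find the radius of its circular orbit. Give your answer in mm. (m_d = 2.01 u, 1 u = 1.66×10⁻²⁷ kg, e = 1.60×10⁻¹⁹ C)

r ≈ 42.5 mm

Convert the energy: K = 1.21 keV = 1.94×10^-16 J.
v = √(2K/m) = √(2·1.94×10^-16/3.34×10^-27) = 3.41×10^5 m/s.
r = mv/(qB) = (3.34×10^-27)(3.41×10^5) / [(1×1.60×10^-19)(0.167)] = 0.0425 m.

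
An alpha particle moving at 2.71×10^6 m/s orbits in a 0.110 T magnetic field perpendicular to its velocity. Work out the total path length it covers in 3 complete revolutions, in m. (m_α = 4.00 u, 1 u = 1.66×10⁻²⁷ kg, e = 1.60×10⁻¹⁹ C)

r = mv/(qB) = 0.511 m, so one revolution covers 2πr = 3.21 m.
In 3 revolutions: L = 3·2πr = 9.64 m.

L ≈ 9.64 m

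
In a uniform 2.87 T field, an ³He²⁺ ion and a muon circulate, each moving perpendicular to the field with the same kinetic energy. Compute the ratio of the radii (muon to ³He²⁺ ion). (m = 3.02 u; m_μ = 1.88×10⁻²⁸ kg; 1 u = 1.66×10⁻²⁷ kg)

r = √(2mK)/(qB) ⇒ at equal K, r ∝ √m/q.
r_{muon}/r_{³He²⁺ ion} = 0.387.

ratio ≈ 0.387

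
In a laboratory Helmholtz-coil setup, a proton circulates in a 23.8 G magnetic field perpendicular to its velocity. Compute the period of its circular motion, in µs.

T ≈ 27.6 µs

The cyclotron period is independent of speed: T = 2πm/(qB).
T = 2π(1.67×10^-27) / [(1×1.60×10^-19)(2.38×10^-3)] = 2.76×10^-5 s.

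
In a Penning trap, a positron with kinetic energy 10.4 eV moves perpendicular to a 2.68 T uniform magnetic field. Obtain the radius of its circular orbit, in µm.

r ≈ 4.06 µm

Convert the energy: K = 10.4 eV = 1.66×10^-18 J.
v = √(2K/m) = √(2·1.66×10^-18/9.11×10^-31) = 1.91×10^6 m/s.
r = mv/(qB) = (9.11×10^-31)(1.91×10^6) / [(1×1.60×10^-19)(2.68)] = 4.06×10^-6 m.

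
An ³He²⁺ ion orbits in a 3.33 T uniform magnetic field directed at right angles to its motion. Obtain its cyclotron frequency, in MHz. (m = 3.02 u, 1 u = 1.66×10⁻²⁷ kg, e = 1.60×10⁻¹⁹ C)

f = qB/(2πm) = (2×1.60×10^-19)(3.33) / [2π(5.01×10^-27)] = 3.38×10^7 Hz.

f ≈ 33.8 MHz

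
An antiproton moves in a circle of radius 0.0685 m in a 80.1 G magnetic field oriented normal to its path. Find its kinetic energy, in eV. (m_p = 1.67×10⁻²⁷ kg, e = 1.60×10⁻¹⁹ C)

v = qBr/m = (1×1.60×10^-19)(8.01×10^-3)(0.0685) / (1.67×10^-27) = 5.26×10^4 m/s.
K = ½mv² = 0.5·(1.67×10^-27)·(5.26×10^4)² = 2.31×10^-18 J = 14.4 eV.

K ≈ 14.4 eV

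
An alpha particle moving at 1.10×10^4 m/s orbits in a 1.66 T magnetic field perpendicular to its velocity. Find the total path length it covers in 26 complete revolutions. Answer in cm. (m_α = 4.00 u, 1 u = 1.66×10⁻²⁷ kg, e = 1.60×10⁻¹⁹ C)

L ≈ 2.25 cm

r = mv/(qB) = 1.38×10^-4 m, so one revolution covers 2πr = 8.64×10^-4 m.
In 26 revolutions: L = 26·2πr = 0.0225 m.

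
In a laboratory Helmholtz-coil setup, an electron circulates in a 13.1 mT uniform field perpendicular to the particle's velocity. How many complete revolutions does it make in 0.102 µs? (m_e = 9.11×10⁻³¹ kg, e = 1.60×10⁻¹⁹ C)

T = 2πm/(qB) = 2π(9.11×10^-31) / [(1×1.60×10^-19)(0.0131)] = 2.7309×10^-9 s.
N = t/T = 1.02×10^-7 / 2.7309×10^-9 ≈ 37.35, so 37 complete revolutions.

N = 37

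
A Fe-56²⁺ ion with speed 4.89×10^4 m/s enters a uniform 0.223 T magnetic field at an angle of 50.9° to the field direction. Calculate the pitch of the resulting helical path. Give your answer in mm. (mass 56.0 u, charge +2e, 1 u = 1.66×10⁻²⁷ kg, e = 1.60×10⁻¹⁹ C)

pitch ≈ 252 mm

The velocity component along B is v∥ = v cos50.9° = 3.08×10^4 m/s.
The cyclotron period T = 2πm/(qB) = 8.19×10^-6 s is set by m, q, B alone.
Pitch = v∥·T = (3.08×10^4)(8.19×10^-6) = 0.252 m.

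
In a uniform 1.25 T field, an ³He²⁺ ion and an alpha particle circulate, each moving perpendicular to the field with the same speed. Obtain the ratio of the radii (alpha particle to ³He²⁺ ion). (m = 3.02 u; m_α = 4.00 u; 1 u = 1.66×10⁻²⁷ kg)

ratio ≈ 1.32

r = mv/(qB) ⇒ at equal v, r ∝ m/q.
r_{alpha particle}/r_{³He²⁺ ion} = 1.32.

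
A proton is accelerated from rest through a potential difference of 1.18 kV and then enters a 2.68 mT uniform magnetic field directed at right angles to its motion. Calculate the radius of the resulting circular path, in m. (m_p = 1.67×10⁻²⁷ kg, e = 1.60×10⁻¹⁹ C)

r ≈ 1.85 m

The kinetic energy gained is K = qV = (1×1.60×10^-19)(1180) = 1.89×10^-16 J.
v = √(2K/m) = 4.76×10^5 m/s.
r = mv/(qB) = (1.67×10^-27)(4.76×10^5) / [(1×1.60×10^-19)(2.68×10^-3)] = 1.85 m.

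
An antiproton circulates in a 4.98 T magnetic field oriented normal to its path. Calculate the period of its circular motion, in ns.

T ≈ 13.2 ns

The cyclotron period is independent of speed: T = 2πm/(qB).
T = 2π(1.67×10^-27) / [(1×1.60×10^-19)(4.98)] = 1.32×10^-8 s.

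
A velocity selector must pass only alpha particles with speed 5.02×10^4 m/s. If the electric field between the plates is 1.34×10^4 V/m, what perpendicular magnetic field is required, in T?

B ≈ 0.267 T

qE = qvB ⇒ B = E/v = (1.34×10^4) / (5.02×10^4) = 0.267 T.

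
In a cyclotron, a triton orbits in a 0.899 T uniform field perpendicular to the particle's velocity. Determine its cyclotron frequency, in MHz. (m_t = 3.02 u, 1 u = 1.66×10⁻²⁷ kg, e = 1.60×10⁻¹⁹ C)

f = qB/(2πm) = (1×1.60×10^-19)(0.899) / [2π(5.01×10^-27)] = 4.57×10^6 Hz.

f ≈ 4.57 MHz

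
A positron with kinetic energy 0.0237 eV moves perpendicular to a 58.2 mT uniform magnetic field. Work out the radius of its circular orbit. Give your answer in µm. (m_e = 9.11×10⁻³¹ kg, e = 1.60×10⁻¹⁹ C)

r ≈ 8.93 µm

Convert the energy: K = 0.0237 eV = 3.79×10^-21 J.
v = √(2K/m) = √(2·3.79×10^-21/9.11×10^-31) = 9.12×10^4 m/s.
r = mv/(qB) = (9.11×10^-31)(9.12×10^4) / [(1×1.60×10^-19)(0.0582)] = 8.93×10^-6 m.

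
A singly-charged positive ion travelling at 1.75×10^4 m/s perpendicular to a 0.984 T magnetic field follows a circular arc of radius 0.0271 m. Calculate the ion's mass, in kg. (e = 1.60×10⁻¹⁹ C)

qvB = mv²/r ⇒ m = qBr/v.
m = (1×1.60×10^-19)(0.984)(0.0271) / (1.75×10^4) = 2.44×10^-25 kg.

m ≈ 2.44×10^-25 kg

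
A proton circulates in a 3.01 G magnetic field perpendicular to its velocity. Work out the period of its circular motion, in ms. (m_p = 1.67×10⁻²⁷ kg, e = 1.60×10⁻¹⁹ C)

T ≈ 0.218 ms

The cyclotron period is independent of speed: T = 2πm/(qB).
T = 2π(1.67×10^-27) / [(1×1.60×10^-19)(3.01×10^-4)] = 2.18×10^-4 s.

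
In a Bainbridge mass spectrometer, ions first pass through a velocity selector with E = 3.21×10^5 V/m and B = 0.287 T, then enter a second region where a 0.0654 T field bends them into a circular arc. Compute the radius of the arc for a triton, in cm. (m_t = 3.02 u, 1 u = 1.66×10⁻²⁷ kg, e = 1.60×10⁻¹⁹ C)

The selector passes v = E/B = 3.21×10^5/0.287 = 1.12×10^6 m/s.
In the deflection region, r = mv/(qB₂) = (5.01×10^-27)(1.12×10^6) / [(1×1.60×10^-19)(0.0654)] = 0.536 m.

r ≈ 53.6 cm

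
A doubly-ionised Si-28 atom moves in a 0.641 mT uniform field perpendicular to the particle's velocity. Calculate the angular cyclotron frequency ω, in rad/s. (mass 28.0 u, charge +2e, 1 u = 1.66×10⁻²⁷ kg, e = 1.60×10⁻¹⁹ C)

ω ≈ 4410 rad/s

ω = qB/m = (2×1.60×10^-19)(6.41×10^-4) / (4.65×10^-26) = 4410 rad/s.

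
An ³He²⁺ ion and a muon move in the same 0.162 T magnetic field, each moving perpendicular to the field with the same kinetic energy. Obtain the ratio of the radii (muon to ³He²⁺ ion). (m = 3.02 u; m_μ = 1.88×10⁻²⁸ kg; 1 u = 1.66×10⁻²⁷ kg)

r = √(2mK)/(qB) ⇒ at equal K, r ∝ √m/q.
r_{muon}/r_{³He²⁺ ion} = 0.387.

ratio ≈ 0.387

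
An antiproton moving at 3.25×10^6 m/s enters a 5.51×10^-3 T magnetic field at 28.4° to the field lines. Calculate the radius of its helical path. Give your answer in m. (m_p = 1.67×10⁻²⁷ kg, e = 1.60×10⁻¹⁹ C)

r ≈ 2.93 m

Only the perpendicular component v⊥ = v sin28.4° = 1.55×10^6 m/s is bent by the field.
r = m v⊥ /(qB) = (1.67×10^-27)(1.55×10^6) / [(1×1.60×10^-19)(5.51×10^-3)] = 2.93 m.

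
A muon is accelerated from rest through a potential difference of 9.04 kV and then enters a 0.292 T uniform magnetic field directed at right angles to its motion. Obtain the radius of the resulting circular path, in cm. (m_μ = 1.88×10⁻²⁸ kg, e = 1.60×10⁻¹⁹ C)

r ≈ 1.58 cm

The kinetic energy gained is K = qV = (1×1.60×10^-19)(9040) = 1.45×10^-15 J.
v = √(2K/m) = 3.92×10^6 m/s.
r = mv/(qB) = (1.88×10^-28)(3.92×10^6) / [(1×1.60×10^-19)(0.292)] = 0.0158 m.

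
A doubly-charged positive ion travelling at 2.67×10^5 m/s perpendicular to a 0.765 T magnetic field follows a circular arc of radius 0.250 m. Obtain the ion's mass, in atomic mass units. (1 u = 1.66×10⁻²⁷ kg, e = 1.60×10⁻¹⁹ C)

m ≈ 138 u

qvB = mv²/r ⇒ m = qBr/v.
m = (2×1.60×10^-19)(0.765)(0.250) / (2.67×10^5) = 2.29×10^-25 kg = 138 u.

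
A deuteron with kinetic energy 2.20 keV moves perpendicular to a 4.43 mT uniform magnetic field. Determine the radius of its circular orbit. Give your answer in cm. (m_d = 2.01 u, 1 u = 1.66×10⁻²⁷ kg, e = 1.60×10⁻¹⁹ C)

r ≈ 216 cm

Convert the energy: K = 2.20 keV = 3.52×10^-16 J.
v = √(2K/m) = √(2·3.52×10^-16/3.34×10^-27) = 4.59×10^5 m/s.
r = mv/(qB) = (3.34×10^-27)(4.59×10^5) / [(1×1.60×10^-19)(4.43×10^-3)] = 2.16 m.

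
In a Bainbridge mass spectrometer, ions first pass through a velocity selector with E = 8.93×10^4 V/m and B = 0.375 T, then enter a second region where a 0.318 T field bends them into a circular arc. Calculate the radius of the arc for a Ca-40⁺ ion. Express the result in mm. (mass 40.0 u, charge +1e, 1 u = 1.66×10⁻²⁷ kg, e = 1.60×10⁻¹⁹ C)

r ≈ 311 mm

The selector passes v = E/B = 8.93×10^4/0.375 = 2.38×10^5 m/s.
In the deflection region, r = mv/(qB₂) = (6.64×10^-26)(2.38×10^5) / [(1×1.60×10^-19)(0.318)] = 0.311 m.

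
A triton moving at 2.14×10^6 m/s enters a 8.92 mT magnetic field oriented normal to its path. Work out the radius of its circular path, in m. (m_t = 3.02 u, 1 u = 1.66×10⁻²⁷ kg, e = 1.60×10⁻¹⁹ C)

r ≈ 7.52 m

The magnetic force provides the centripetal force: qvB = mv²/r, so r = mv/(qB).
r = (5.01×10^-27 kg)(2.14×10^6 m/s) / [(1×1.60×10^-19 C)(8.92×10^-3 T)] = 7.52 m.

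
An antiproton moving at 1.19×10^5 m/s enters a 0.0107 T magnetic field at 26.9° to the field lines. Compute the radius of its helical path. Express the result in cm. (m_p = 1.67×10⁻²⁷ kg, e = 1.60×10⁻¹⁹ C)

Only the perpendicular component v⊥ = v sin26.9° = 5.38×10^4 m/s is bent by the field.
r = m v⊥ /(qB) = (1.67×10^-27)(5.38×10^4) / [(1×1.60×10^-19)(0.0107)] = 0.0525 m.

r ≈ 5.25 cm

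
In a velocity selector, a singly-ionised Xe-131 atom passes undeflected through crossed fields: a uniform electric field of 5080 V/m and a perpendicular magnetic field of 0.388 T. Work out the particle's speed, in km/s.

v ≈ 13.1 km/s

For zero net force, qE = qvB, so v = E/B.
v = (5080) / (0.388) = 1.31×10^4 m/s.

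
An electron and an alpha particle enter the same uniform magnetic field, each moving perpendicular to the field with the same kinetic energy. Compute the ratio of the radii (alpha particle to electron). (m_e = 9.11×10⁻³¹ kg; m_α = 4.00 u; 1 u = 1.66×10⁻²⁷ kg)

ratio ≈ 42.7

r = √(2mK)/(qB) ⇒ at equal K, r ∝ √m/q.
r_{alpha particle}/r_{electron} = 42.7.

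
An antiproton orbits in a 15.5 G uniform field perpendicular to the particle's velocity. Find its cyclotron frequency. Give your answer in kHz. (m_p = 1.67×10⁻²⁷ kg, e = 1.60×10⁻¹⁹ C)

f = qB/(2πm) = (1×1.60×10^-19)(1.55×10^-3) / [2π(1.67×10^-27)] = 2.36×10^4 Hz.

f ≈ 23.6 kHz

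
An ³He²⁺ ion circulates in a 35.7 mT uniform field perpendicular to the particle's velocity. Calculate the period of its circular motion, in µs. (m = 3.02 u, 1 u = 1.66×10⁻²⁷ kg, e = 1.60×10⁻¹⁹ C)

The cyclotron period is independent of speed: T = 2πm/(qB).
T = 2π(5.01×10^-27) / [(2×1.60×10^-19)(0.0357)] = 2.76×10^-6 s.

T ≈ 2.76 µs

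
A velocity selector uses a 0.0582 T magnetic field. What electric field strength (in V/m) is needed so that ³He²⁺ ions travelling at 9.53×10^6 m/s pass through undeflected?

qE = qvB ⇒ E = vB = (9.53×10^6)(0.0582) = 5.55×10^5 V/m.

E ≈ 5.55×10^5 V/m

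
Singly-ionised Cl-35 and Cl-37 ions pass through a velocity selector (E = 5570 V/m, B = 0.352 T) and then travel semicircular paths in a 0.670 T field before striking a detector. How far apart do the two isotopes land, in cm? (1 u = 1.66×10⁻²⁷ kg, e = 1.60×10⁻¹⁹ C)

Both emerge at v = E/B₁ = 1.58×10^4 m/s.
r = mv/(qB₂), so r₁ = 8.576×10^-3 m and r₂ = 9.066×10^-3 m, giving Δr = 4.90×10^-4 m.
After a semicircle each ion lands a diameter 2r from the entry slit, so the separation is 2Δr = 9.80×10^-4 m.

Δd ≈ 0.0980 cm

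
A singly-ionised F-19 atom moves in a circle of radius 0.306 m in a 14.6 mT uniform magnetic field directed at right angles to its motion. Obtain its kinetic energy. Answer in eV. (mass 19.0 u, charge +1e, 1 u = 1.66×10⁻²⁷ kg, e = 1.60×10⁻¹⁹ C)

v = qBr/m = (1×1.60×10^-19)(0.0146)(0.306) / (3.15×10^-26) = 2.27×10^4 m/s.
K = ½mv² = 0.5·(3.15×10^-26)·(2.27×10^4)² = 8.10×10^-18 J = 50.6 eV.

K ≈ 50.6 eV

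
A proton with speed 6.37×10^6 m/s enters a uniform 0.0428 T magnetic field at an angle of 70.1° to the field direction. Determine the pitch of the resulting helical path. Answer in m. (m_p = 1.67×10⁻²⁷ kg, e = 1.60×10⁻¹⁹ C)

The velocity component along B is v∥ = v cos70.1° = 2.17×10^6 m/s.
The cyclotron period T = 2πm/(qB) = 1.53×10^-6 s is set by m, q, B alone.
Pitch = v∥·T = (2.17×10^6)(1.53×10^-6) = 3.32 m.

pitch ≈ 3.32 m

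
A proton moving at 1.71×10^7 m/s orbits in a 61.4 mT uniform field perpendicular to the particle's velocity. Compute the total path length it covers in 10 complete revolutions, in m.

L ≈ 183 m

r = mv/(qB) = 2.91 m, so one revolution covers 2πr = 18.3 m.
In 10 revolutions: L = 10·2πr = 183 m.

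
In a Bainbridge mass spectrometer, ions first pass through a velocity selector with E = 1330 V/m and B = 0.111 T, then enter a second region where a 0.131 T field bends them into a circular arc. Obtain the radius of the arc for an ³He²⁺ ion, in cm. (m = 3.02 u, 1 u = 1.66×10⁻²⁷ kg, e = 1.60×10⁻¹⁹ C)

The selector passes v = E/B = 1330/0.111 = 1.20×10^4 m/s.
In the deflection region, r = mv/(qB₂) = (5.01×10^-27)(1.20×10^4) / [(2×1.60×10^-19)(0.131)] = 1.43×10^-3 m.

r ≈ 0.143 cm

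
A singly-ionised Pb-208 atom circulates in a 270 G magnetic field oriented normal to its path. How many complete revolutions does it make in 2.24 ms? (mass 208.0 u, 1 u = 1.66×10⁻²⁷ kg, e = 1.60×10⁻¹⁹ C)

T = 2πm/(qB) = 2π(3.4528×10^-25) / [(1×1.60×10^-19)(0.0270)] = 5.0219×10^-4 s.
N = t/T = 2.24×10^-3 / 5.0219×10^-4 ≈ 4.46, so 4 complete revolutions.

N = 4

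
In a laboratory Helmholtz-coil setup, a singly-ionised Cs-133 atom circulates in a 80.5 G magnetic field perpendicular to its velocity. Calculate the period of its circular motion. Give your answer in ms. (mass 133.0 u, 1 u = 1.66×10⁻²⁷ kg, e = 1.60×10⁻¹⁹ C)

The cyclotron period is independent of speed: T = 2πm/(qB).
T = 2π(2.21×10^-25) / [(1×1.60×10^-19)(8.05×10^-3)] = 1.08×10^-3 s.

T ≈ 1.08 ms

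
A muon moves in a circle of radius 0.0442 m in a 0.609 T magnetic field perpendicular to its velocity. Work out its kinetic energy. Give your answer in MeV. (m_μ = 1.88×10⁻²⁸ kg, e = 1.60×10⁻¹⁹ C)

K ≈ 0.308 MeV

v = qBr/m = (1×1.60×10^-19)(0.609)(0.0442) / (1.88×10^-28) = 2.29×10^7 m/s.
K = ½mv² = 0.5·(1.88×10^-28)·(2.29×10^7)² = 4.93×10^-14 J = 0.308 MeV.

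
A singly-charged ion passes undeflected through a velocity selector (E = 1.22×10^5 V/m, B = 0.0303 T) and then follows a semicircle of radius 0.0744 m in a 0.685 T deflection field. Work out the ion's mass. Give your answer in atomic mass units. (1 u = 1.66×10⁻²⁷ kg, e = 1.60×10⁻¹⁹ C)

v = E/B₁ = 4.03×10^6 m/s.
From r = mv/(qB₂), m = qB₂r/v = (1×1.60×10^-19)(0.685)(0.0744) / (4.03×10^6) = 2.03×10^-27 kg.
In atomic mass units: m = 2.03×10^-27 / 1.66×10^-27 = 1.22 u.

m ≈ 1.22 u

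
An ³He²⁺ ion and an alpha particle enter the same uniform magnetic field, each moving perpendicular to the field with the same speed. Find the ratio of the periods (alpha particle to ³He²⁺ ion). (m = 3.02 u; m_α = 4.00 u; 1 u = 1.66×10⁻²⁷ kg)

ratio ≈ 1.32

T = 2πm/(qB) is independent of speed, so T₂/T₁ = (m₂/q₂)/(m₁/q₁).
T_{alpha particle}/T_{³He²⁺ ion} = (6.64×10^-27/2e) / (5.01×10^-27/2e) = 1.32.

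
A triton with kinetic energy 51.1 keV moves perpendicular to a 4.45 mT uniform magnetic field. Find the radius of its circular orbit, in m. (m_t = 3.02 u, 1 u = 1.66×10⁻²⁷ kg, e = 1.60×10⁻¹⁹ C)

r ≈ 12.7 m

Convert the energy: K = 51.1 keV = 8.18×10^-15 J.
v = √(2K/m) = √(2·8.18×10^-15/5.01×10^-27) = 1.81×10^6 m/s.
r = mv/(qB) = (5.01×10^-27)(1.81×10^6) / [(1×1.60×10^-19)(4.45×10^-3)] = 12.7 m.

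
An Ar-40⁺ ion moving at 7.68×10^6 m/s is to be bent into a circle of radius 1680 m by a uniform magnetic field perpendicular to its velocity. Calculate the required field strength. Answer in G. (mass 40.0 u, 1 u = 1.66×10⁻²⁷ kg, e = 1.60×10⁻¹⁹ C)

B ≈ 19.0 G

qvB = mv²/r gives B = mv/(qr).
B = (6.64×10^-26)(7.68×10^6) / [(1×1.60×10^-19)(1680)] = 1.90×10^-3 T.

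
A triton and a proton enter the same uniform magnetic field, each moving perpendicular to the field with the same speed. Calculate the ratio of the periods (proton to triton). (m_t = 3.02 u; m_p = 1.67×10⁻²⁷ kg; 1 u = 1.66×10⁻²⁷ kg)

ratio ≈ 0.333

T = 2πm/(qB) is independent of speed, so T₂/T₁ = (m₂/q₂)/(m₁/q₁).
T_{proton}/T_{triton} = (1.67×10^-27/1e) / (5.01×10^-27/1e) = 0.333.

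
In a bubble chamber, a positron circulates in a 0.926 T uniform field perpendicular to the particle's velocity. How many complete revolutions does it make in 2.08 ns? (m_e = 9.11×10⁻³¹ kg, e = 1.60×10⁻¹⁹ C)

T = 2πm/(qB) = 2π(9.11×10^-31) / [(1×1.60×10^-19)(0.926)] = 3.8634×10^-11 s.
N = t/T = 2.08×10^-9 / 3.8634×10^-11 ≈ 53.84, so 53 complete revolutions.

N = 53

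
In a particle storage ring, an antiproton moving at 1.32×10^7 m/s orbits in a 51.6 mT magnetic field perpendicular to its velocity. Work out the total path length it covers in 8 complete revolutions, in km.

L ≈ 0.134 km

r = mv/(qB) = 2.67 m, so one revolution covers 2πr = 16.8 m.
In 8 revolutions: L = 8·2πr = 134 m.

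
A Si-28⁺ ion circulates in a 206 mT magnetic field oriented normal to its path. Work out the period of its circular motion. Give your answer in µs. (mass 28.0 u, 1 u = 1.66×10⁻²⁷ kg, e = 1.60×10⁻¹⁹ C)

T ≈ 8.86 µs

The cyclotron period is independent of speed: T = 2πm/(qB).
T = 2π(4.65×10^-26) / [(1×1.60×10^-19)(0.206)] = 8.86×10^-6 s.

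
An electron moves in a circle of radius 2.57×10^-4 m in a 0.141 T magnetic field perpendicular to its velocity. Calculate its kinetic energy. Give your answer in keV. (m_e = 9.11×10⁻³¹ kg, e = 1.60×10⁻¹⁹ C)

K ≈ 0.115 keV

v = qBr/m = (1×1.60×10^-19)(0.141)(2.57×10^-4) / (9.11×10^-31) = 6.36×10^6 m/s.
K = ½mv² = 0.5·(9.11×10^-31)·(6.36×10^6)² = 1.84×10^-17 J = 0.115 keV.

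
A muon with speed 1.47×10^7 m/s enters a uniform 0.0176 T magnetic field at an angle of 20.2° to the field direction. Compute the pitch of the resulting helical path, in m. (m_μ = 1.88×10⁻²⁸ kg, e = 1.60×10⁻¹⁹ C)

pitch ≈ 5.79 m

The velocity component along B is v∥ = v cos20.2° = 1.38×10^7 m/s.
The cyclotron period T = 2πm/(qB) = 4.19×10^-7 s is set by m, q, B alone.
Pitch = v∥·T = (1.38×10^7)(4.19×10^-7) = 5.79 m.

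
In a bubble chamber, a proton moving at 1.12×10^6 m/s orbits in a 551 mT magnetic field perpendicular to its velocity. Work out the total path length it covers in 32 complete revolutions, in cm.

r = mv/(qB) = 0.0212 m, so one revolution covers 2πr = 0.133 m.
In 32 revolutions: L = 32·2πr = 4.27 m.

L ≈ 427 cm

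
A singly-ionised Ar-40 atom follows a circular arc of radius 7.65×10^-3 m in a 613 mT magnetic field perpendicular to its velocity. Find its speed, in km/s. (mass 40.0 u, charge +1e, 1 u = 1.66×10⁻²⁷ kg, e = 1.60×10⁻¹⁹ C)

v ≈ 11.3 km/s

From qvB = mv²/r, v = qBr/m.
v = (1×1.60×10^-19)(0.613)(7.65×10^-3) / (6.64×10^-26) = 1.13×10^4 m/s.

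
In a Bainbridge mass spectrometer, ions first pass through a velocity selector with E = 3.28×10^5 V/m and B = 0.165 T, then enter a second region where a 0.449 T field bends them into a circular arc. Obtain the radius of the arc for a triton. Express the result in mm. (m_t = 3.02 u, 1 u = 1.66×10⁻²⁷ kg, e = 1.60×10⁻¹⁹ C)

The selector passes v = E/B = 3.28×10^5/0.165 = 1.99×10^6 m/s.
In the deflection region, r = mv/(qB₂) = (5.01×10^-27)(1.99×10^6) / [(1×1.60×10^-19)(0.449)] = 0.139 m.

r ≈ 139 mm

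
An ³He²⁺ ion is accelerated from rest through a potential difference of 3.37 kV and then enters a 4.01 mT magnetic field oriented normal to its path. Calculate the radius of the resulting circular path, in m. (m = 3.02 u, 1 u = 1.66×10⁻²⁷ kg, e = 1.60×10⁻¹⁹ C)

The kinetic energy gained is K = qV = (2×1.60×10^-19)(3370) = 1.08×10^-15 J.
v = √(2K/m) = 6.56×10^5 m/s.
r = mv/(qB) = (5.01×10^-27)(6.56×10^5) / [(2×1.60×10^-19)(4.01×10^-3)] = 2.56 m.

r ≈ 2.56 m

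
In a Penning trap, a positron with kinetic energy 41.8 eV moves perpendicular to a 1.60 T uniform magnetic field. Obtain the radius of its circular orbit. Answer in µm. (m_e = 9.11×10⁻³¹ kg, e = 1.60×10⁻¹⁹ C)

r ≈ 13.6 µm

Convert the energy: K = 41.8 eV = 6.69×10^-18 J.
v = √(2K/m) = √(2·6.69×10^-18/9.11×10^-31) = 3.83×10^6 m/s.
r = mv/(qB) = (9.11×10^-31)(3.83×10^6) / [(1×1.60×10^-19)(1.60)] = 1.36×10^-5 m.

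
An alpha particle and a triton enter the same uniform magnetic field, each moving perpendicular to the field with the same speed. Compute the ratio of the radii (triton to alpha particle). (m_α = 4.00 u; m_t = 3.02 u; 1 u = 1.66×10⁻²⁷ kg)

r = mv/(qB) ⇒ at equal v, r ∝ m/q.
r_{triton}/r_{alpha particle} = 1.51.

ratio ≈ 1.51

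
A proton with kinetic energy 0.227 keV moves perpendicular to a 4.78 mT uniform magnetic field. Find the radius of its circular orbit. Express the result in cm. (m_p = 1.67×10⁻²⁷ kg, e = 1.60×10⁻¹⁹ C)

Convert the energy: K = 0.227 keV = 3.63×10^-17 J.
v = √(2K/m) = √(2·3.63×10^-17/1.67×10^-27) = 2.09×10^5 m/s.
r = mv/(qB) = (1.67×10^-27)(2.09×10^5) / [(1×1.60×10^-19)(4.78×10^-3)] = 0.455 m.

r ≈ 45.5 cm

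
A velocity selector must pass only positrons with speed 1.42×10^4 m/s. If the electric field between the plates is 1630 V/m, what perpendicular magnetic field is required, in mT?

qE = qvB ⇒ B = E/v = (1630) / (1.42×10^4) = 0.115 T.

B ≈ 115 mT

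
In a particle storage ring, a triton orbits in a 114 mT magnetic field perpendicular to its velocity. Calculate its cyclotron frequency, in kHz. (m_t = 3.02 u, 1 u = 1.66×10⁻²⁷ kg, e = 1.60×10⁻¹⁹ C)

f = qB/(2πm) = (1×1.60×10^-19)(0.114) / [2π(5.01×10^-27)] = 5.79×10^5 Hz.

f ≈ 579 kHz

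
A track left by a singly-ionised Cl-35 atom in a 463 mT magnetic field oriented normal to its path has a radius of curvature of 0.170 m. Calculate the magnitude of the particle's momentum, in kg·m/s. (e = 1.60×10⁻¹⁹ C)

p ≈ 1.26×10^-20 kg·m/s

Since qvB = mv²/r, the momentum p = mv = qBr.
p = (1×1.60×10^-19)(0.463)(0.170) = 1.26×10^-20 kg·m/s.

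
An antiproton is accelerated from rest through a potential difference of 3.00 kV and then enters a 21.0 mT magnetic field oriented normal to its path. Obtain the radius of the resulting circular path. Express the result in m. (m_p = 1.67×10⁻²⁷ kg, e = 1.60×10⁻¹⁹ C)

r ≈ 0.377 m

The kinetic energy gained is K = qV = (1×1.60×10^-19)(3000) = 4.80×10^-16 J.
v = √(2K/m) = 7.58×10^5 m/s.
r = mv/(qB) = (1.67×10^-27)(7.58×10^5) / [(1×1.60×10^-19)(0.0210)] = 0.377 m.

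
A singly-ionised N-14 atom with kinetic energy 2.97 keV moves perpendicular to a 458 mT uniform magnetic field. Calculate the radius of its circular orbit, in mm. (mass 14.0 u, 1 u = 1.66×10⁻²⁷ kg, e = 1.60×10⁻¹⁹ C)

r ≈ 64.1 mm

Convert the energy: K = 2.97 keV = 4.75×10^-16 J.
v = √(2K/m) = √(2·4.75×10^-16/2.32×10^-26) = 2.02×10^5 m/s.
r = mv/(qB) = (2.32×10^-26)(2.02×10^5) / [(1×1.60×10^-19)(0.458)] = 0.0641 m.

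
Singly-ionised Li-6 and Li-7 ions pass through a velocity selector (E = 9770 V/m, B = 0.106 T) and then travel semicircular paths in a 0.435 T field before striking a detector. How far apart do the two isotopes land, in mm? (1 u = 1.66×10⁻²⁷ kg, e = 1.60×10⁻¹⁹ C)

Both emerge at v = E/B₁ = 9.22×10^4 m/s.
r = mv/(qB₂), so r₁ = 0.01319 m and r₂ = 0.01539 m, giving Δr = 2.20×10^-3 m.
After a semicircle each ion lands a diameter 2r from the entry slit, so the separation is 2Δr = 4.40×10^-3 m.

Δd ≈ 4.40 mm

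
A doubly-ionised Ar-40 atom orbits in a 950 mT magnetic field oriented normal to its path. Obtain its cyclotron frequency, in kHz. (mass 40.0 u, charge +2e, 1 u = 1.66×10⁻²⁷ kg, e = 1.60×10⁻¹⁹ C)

f = qB/(2πm) = (2×1.60×10^-19)(0.950) / [2π(6.64×10^-26)] = 7.29×10^5 Hz.

f ≈ 729 kHz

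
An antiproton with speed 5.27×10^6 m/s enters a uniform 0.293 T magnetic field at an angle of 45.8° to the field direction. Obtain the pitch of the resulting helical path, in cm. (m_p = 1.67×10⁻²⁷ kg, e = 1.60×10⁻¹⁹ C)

pitch ≈ 82.2 cm

The velocity component along B is v∥ = v cos45.8° = 3.67×10^6 m/s.
The cyclotron period T = 2πm/(qB) = 2.24×10^-7 s is set by m, q, B alone.
Pitch = v∥·T = (3.67×10^6)(2.24×10^-7) = 0.822 m.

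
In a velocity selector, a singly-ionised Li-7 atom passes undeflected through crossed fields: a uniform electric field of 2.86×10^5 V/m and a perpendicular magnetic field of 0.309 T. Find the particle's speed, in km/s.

For zero net force, qE = qvB, so v = E/B.
v = (2.86×10^5) / (0.309) = 9.26×10^5 m/s.

v ≈ 926 km/s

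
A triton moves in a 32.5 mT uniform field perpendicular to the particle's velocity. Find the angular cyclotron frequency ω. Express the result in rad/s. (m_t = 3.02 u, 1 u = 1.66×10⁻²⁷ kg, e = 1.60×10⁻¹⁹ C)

ω ≈ 1.04×10^6 rad/s

ω = qB/m = (1×1.60×10^-19)(0.0325) / (5.01×10^-27) = 1.04×10^6 rad/s.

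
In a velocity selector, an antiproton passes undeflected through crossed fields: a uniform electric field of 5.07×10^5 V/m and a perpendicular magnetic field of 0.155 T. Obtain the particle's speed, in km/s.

v ≈ 3270 km/s

For zero net force, qE = qvB, so v = E/B.
v = (5.07×10^5) / (0.155) = 3.27×10^6 m/s.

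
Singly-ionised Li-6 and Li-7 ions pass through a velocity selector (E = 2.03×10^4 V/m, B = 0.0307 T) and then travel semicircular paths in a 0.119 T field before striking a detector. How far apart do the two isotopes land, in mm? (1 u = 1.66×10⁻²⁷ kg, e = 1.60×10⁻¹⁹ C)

Δd ≈ 115 mm

Both emerge at v = E/B₁ = 6.61×10^5 m/s.
r = mv/(qB₂), so r₁ = 0.3459 m and r₂ = 0.4035 m, giving Δr = 0.0576 m.
After a semicircle each ion lands a diameter 2r from the entry slit, so the separation is 2Δr = 0.115 m.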